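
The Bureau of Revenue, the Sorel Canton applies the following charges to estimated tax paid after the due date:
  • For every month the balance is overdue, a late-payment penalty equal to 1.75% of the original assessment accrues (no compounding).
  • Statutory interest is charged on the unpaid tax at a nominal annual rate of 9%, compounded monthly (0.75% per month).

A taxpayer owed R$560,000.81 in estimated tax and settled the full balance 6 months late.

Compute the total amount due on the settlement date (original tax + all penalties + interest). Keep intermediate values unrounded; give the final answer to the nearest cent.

Late-payment penalty = 1.75% × R$560,000.81 × 6 mo = R$58,800.09…
Interest: R$560,000.81 × ((1 + 0.0075)^6 − 1) = R$560,000.81 × 0.0458522… = R$25,677.2888…
Total = R$560,000.81 + R$58,800.0851… + R$25,677.2888… = R$644,478.18

R$644,478.18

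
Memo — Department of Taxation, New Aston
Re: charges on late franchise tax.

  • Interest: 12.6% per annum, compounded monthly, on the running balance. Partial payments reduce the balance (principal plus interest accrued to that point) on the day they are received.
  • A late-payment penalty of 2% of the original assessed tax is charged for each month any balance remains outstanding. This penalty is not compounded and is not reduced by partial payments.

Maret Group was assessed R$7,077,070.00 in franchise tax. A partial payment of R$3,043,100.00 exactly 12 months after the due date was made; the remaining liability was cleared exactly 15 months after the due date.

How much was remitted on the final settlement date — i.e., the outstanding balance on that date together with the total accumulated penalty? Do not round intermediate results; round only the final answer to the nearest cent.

R$7,260,635.59

Monthly rate = 12.6% ÷ 12 = 1.05%
Balance at month 12: R$7,077,070.0000 × (1 + 0.0105)^12 = R$8,022,122.7956…
After R$3,043,100.00 payment: R$8,022,122.7956… − R$3,043,100.00 = R$4,979,022.7956…
Balance at month 15: R$4,979,022.7956… × (1 + 0.0105)^3 = R$5,137,514.5892…
Penalty: 15 × 2% × R$7,077,070.00 = R$2,123,121.00
Final settlement = outstanding balance + penalty = R$5,137,514.5892… + R$2,123,121.00 = R$7,260,635.59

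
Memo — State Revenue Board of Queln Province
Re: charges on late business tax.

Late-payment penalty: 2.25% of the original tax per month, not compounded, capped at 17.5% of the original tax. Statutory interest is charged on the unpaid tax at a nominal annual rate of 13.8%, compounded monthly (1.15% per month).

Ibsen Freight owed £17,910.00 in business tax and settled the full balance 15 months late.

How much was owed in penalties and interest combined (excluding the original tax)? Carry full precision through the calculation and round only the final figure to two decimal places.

£6,485.26

Penalty (uncapped): 15 × 2.25% × £17,910.00 = £6,044.63…; cap = 17.5% × £17,910.00 = £3,134.25 → penalty = £3,134.25
Interest: £17,910.00 × ((1 + 0.0115)^15 − 1) = £17,910.00 × 0.1871027… = £3,351.0100…
Penalties + interest = £3,134.2500 + £3,351.0100… = £6,485.26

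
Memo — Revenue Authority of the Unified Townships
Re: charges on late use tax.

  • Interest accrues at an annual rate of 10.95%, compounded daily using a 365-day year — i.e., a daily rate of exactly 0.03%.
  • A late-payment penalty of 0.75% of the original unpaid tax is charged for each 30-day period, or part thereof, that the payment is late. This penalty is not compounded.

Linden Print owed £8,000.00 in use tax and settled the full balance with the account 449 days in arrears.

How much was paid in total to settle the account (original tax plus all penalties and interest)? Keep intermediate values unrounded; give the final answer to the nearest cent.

Penalty periods: ⌈449/30⌉ = 15; penalty = 15 × 0.75% × £8,000.00 = £900.00
Interest: £8,000.00 × ((1 + 0.0003)^449 − 1) = £8,000.00 × 0.14417036… = £1,153.3629…
Total = £8,000.00 + £900.0000 + £1,153.3629… = £10,053.36

£10,053.36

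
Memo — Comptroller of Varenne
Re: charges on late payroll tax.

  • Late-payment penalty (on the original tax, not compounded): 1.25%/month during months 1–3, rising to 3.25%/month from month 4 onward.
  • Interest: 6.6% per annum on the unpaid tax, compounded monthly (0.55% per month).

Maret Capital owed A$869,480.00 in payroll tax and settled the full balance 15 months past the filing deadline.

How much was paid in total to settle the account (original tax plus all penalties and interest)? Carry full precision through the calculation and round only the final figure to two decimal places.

Penalty, months 1–3: 3 × 1.25% × A$869,480.00 = A$32,605.50
Penalty, months 4–15: 12 × 3.25% × A$869,480.00 = A$339,097.20
Interest: A$869,480.00 × ((1 + 0.0055)^15 − 1) = A$869,480.00 × 0.0857532… = A$74,560.7053…
Total = A$869,480.00 + A$371,702.7000 + A$74,560.7053… = A$1,315,743.41

A$1,315,743.41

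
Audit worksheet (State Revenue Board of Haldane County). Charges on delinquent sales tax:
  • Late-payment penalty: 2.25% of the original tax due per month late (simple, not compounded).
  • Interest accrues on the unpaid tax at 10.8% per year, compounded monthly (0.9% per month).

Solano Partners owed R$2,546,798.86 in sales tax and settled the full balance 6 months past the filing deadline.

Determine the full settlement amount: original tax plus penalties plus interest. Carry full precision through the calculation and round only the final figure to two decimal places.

Late-payment penalty = 2.25% × R$2,546,798.86 × 6 mo = R$343,817.85…
Interest: R$2,546,798.86 × ((1 + 0.009)^6 − 1) = R$2,546,798.86 × 0.0552297… = R$140,658.8829…
Total = R$2,546,798.86 + R$343,817.8461 + R$140,658.8829… = R$3,031,275.59

R$3,031,275.59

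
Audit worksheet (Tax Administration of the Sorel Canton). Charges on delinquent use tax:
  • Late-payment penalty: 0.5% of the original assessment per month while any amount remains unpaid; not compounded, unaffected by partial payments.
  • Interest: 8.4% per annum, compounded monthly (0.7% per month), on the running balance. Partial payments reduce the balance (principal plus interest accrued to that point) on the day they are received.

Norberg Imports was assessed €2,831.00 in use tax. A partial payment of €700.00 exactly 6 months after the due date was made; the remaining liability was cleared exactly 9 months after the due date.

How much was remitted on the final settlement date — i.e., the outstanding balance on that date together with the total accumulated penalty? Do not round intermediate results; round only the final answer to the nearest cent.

€2,427.02

Balance at month 6: €2,831.0000 × (1 + 0.007)^6 = €2,952.0023…
After €700.00 payment: €2,952.0023… − €700.00 = €2,252.0023…
Balance at month 9: €2,252.0023… × (1 + 0.007)^3 = €2,299.6262…
Penalty: 9 × 0.5% × €2,831.00 = €127.40…
Final settlement = outstanding balance + penalty = €2,299.6262… + €127.40… = €2,427.02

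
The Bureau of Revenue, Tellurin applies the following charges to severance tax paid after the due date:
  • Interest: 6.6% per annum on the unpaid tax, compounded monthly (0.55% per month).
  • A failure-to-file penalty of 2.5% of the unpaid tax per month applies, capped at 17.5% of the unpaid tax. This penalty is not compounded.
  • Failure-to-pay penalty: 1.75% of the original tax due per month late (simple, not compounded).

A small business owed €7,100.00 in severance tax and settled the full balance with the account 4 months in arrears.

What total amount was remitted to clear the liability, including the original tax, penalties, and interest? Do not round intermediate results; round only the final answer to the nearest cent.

Failure-to-file: 4 × 2.5% × €7,100.00 = €710.00 (under the 17.5% cap)
Failure-to-pay penalty = 1.75% × €7,100.00 × 4 mo = €497.00
Interest: €7,100.00 × ((1 + 0.0055)^4 − 1) = €7,100.00 × 0.0221822… = €157.4934…
Total = €7,100.00 + €1,207.0000 + €157.4934… = €8,464.49

€8,464.49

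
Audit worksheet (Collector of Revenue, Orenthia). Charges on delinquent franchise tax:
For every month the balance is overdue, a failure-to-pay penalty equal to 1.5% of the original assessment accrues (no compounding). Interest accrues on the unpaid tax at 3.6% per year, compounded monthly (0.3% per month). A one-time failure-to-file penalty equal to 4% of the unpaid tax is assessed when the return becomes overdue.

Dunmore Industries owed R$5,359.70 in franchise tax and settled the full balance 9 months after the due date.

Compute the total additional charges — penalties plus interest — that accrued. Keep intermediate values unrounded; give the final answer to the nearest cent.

R$1,084.41

Failure-to-file penalty: 4% × R$5,359.70 = R$214.39…
Failure-to-pay penalty: 9 × 1.5% × R$5,359.70 = R$723.56…
Interest: R$5,359.70 × ((1 + 0.003)^9 − 1) = R$5,359.70 × 0.0273263… = R$146.4607…
Penalties + interest = R$937.9475 + R$146.4607… = R$1,084.41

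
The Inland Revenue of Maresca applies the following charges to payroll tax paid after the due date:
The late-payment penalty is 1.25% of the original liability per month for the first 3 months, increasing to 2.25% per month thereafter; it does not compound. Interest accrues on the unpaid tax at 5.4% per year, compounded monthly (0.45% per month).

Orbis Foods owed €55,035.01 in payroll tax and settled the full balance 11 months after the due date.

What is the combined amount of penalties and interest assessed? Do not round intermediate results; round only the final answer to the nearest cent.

€14,756.48

Penalty, months 1–3: 3 × 1.25% × €55,035.01 = €2,063.81…
Penalty, months 4–11: 8 × 2.25% × €55,035.01 = €9,906.30…
Interest: €55,035.01 × ((1 + 0.0045)^11 − 1) = €55,035.01 × 0.0506289… = €2,786.3632…
Penalties + interest = €11,970.1147… + €2,786.3632… = €14,756.48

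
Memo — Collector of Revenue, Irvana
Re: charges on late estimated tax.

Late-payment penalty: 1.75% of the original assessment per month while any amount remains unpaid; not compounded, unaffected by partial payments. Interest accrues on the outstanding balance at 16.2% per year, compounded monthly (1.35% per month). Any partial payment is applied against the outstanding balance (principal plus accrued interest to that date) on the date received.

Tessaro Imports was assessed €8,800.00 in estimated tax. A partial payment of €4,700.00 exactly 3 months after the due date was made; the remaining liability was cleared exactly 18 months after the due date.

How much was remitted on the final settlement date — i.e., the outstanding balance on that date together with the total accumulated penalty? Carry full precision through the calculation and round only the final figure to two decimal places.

€8,227.21

Balance at month 3: €8,800.0000 × (1 + 0.0135)^3 = €9,161.2331…
After €4,700.00 payment: €9,161.2331… − €4,700.00 = €4,461.2331…
Balance at month 18: €4,461.2331… × (1 + 0.0135)^15 = €5,455.2066…
Penalty: 18 × 1.75% × €8,800.00 = €2,772.00
Final settlement = outstanding balance + penalty = €5,455.2066… + €2,772.00 = €8,227.21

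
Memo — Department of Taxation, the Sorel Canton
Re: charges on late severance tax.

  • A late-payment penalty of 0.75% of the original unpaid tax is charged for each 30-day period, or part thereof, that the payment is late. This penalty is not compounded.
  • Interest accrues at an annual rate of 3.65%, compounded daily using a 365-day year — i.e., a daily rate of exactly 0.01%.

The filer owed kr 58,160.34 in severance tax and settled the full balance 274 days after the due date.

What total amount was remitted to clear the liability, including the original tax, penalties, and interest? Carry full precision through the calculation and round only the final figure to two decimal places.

Penalty periods: ⌈274/30⌉ = 10; penalty = 10 × 0.75% × kr 58,160.34 = kr 4,362.03…
Interest: kr 58,160.34 × ((1 + 0.0001)^274 − 1) = kr 58,160.34 × 0.02777742… = kr 1,615.5444…
Total = kr 58,160.34 + kr 4,362.0255 + kr 1,615.5444… = kr 64,137.91

kr 64,137.91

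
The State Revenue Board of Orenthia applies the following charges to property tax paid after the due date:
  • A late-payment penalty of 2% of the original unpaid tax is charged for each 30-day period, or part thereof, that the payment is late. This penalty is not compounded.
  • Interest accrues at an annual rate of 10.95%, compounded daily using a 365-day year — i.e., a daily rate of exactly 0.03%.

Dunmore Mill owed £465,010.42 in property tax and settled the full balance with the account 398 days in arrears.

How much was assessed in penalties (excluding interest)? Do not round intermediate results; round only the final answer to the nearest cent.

Penalty periods: ⌈398/30⌉ = 14; penalty = 14 × 2% × £465,010.42 = £130,202.92…

£130,202.92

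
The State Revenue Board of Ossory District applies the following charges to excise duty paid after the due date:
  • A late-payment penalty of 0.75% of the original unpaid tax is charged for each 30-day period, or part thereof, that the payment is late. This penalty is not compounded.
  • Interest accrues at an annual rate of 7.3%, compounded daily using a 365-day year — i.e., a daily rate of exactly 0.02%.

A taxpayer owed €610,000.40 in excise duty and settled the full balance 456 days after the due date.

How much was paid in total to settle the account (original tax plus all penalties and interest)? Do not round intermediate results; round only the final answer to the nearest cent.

€741,442.12

Penalty periods: ⌈456/30⌉ = 16; penalty = 16 × 0.75% × €610,000.40 = €73,200.05…
Interest: €610,000.40 × ((1 + 0.0002)^456 − 1) = €610,000.40 × 0.09547809… = €58,241.6740…
Total = €610,000.40 + €73,200.0480 + €58,241.6740… = €741,442.12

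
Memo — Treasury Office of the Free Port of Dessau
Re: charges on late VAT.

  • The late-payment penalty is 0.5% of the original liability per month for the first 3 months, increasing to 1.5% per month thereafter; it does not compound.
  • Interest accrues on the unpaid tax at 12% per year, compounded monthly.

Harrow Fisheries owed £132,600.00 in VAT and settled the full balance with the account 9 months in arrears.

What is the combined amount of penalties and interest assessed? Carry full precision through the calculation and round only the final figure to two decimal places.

£26,345.67

Penalty, months 1–3: 3 × 0.5% × £132,600.00 = £1,989.00
Penalty, months 4–9: 6 × 1.5% × £132,600.00 = £11,934.00
Interest (12%/yr ÷ 12 = 1%/month): £132,600.00 × ((1 + 0.01)^9 − 1) = £12,422.6672…
Penalties + interest = £13,923.0000 + £12,422.6672… = £26,345.67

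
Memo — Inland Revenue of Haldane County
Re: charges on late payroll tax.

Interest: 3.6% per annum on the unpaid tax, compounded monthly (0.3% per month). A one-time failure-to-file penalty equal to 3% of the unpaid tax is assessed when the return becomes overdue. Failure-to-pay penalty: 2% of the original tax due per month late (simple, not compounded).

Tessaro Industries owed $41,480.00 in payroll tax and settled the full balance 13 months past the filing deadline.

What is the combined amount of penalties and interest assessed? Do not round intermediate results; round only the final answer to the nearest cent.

$13,676.36

Failure-to-file penalty: 3% × $41,480.00 = $1,244.40
Failure-to-pay penalty: 13 × 2% × $41,480.00 = $10,784.80
Interest: $41,480.00 × ((1 + 0.003)^13 − 1) = $41,480.00 × 0.0397098… = $1,647.1617…
Penalties + interest = $12,029.2000 + $1,647.1617… = $13,676.36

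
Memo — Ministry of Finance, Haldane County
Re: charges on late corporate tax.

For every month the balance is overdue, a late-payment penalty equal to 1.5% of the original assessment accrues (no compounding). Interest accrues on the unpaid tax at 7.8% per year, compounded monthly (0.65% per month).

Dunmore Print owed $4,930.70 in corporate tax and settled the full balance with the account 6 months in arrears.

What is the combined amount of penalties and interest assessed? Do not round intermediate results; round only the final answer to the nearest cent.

$639.21

Late-payment penalty: 6 × 1.5% × $4,930.70 = $443.76…
Interest: $4,930.70 × ((1 + 0.0065)^6 − 1) = $4,930.70 × 0.0396393… = $195.4493…
Penalties + interest = $443.7630 + $195.4493… = $639.21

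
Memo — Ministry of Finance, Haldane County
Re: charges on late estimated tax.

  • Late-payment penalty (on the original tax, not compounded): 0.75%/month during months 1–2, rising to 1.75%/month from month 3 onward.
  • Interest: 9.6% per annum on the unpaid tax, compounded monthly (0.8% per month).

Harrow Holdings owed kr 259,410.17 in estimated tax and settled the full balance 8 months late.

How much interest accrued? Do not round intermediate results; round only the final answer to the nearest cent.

Interest: kr 259,410.17 × ((1 + 0.008)^8 − 1) = kr 259,410.17 × 0.0658210… = kr 17,074.6266…

kr 17,074.63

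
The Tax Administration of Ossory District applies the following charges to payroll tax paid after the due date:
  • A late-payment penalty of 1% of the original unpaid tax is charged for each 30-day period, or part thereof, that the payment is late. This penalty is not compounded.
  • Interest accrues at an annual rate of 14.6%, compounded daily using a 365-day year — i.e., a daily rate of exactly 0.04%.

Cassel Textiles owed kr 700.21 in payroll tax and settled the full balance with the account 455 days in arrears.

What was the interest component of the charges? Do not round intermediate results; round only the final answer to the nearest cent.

Interest: kr 700.21 × ((1 + 0.0004)^455 − 1) = kr 700.21 × 0.19957054… = kr 139.7413…

kr 139.74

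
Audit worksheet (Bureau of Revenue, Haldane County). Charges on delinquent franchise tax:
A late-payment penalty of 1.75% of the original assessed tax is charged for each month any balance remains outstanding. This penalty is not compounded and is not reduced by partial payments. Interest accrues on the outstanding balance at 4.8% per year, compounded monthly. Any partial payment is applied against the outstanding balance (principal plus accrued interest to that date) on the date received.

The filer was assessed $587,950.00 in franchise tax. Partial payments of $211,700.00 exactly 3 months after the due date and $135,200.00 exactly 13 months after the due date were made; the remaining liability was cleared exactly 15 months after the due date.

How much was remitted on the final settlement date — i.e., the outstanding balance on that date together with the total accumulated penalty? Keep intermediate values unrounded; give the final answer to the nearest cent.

$420,197.03

Monthly rate = 4.8% ÷ 12 = 0.4%
Balance at month 3: $587,950.0000 × (1 + 0.004)^3 = $595,033.6592…
After $211,700.00 payment: $595,033.6592… − $211,700.00 = $383,333.6592…
Balance at month 13: $383,333.6592… × (1 + 0.004)^10 = $398,945.9705…
After $135,200.00 payment: $398,945.9705… − $135,200.00 = $263,745.9705…
Balance at month 15: $263,745.9705… × (1 + 0.004)^2 = $265,860.1582…
Penalty: 15 × 1.75% × $587,950.00 = $154,336.88…
Final settlement = outstanding balance + penalty = $265,860.1582… + $154,336.88… = $420,197.03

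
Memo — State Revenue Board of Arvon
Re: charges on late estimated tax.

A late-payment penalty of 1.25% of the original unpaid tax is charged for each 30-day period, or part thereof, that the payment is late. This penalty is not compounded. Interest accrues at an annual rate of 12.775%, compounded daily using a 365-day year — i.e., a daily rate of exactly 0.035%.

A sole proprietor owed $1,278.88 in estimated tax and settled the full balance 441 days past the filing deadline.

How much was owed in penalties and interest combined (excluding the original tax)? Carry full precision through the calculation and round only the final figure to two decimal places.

$453.19

Penalty periods: ⌈441/30⌉ = 15; penalty = 15 × 1.25% × $1,278.88 = $239.79
Interest: $1,278.88 × ((1 + 0.00035)^441 − 1) = $1,278.88 × 0.16686772… = $213.4038…
Penalties + interest = $239.7900 + $213.4038… = $453.19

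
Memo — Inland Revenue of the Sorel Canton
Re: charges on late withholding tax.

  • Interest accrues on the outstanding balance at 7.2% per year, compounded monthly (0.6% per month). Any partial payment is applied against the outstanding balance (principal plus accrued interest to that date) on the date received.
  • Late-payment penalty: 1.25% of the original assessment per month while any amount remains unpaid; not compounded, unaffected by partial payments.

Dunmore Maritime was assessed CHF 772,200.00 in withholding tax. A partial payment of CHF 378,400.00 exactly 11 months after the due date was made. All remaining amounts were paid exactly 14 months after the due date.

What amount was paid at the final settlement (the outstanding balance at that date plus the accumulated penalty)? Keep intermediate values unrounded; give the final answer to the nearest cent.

Balance at month 11: CHF 772,200.0000 × (1 + 0.006)^11 = CHF 824,722.0103…
After CHF 378,400.00 payment: CHF 824,722.0103… − CHF 378,400.00 = CHF 446,322.0103…
Balance at month 14: CHF 446,322.0103… × (1 + 0.006)^3 = CHF 454,404.1056…
Penalty: 14 × 1.25% × CHF 772,200.00 = CHF 135,135.00
Final settlement = outstanding balance + penalty = CHF 454,404.1056… + CHF 135,135.00 = CHF 589,539.11

CHF 589,539.11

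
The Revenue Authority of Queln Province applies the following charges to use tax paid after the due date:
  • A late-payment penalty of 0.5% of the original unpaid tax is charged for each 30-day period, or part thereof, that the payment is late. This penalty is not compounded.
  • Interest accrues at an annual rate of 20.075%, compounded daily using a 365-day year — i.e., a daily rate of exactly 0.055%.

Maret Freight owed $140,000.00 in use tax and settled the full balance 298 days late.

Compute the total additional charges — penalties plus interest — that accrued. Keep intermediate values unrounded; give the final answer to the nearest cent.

Penalty periods: ⌈298/30⌉ = 10; penalty = 10 × 0.5% × $140,000.00 = $7,000.00
Interest: $140,000.00 × ((1 + 0.00055)^298 − 1) = $140,000.00 × 0.17804342… = $24,926.0789…
Penalties + interest = $7,000.0000 + $24,926.0789… = $31,926.08

$31,926.08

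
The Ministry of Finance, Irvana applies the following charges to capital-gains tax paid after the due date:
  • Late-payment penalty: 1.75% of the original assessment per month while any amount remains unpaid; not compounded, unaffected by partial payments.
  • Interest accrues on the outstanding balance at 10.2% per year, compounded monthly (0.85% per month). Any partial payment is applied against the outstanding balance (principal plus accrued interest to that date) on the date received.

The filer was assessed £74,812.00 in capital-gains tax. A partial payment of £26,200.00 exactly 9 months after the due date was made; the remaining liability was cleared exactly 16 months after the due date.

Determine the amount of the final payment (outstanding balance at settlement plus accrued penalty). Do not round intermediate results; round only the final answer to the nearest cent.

£78,809.65

Balance at month 9: £74,812.0000 × (1 + 0.0085)^9 = £80,733.6129…
After £26,200.00 payment: £80,733.6129… − £26,200.00 = £54,533.6129…
Balance at month 16: £54,533.6129… × (1 + 0.0085)^7 = £57,862.2862…
Penalty: 16 × 1.75% × £74,812.00 = £20,947.36
Final settlement = outstanding balance + penalty = £57,862.2862… + £20,947.36 = £78,809.65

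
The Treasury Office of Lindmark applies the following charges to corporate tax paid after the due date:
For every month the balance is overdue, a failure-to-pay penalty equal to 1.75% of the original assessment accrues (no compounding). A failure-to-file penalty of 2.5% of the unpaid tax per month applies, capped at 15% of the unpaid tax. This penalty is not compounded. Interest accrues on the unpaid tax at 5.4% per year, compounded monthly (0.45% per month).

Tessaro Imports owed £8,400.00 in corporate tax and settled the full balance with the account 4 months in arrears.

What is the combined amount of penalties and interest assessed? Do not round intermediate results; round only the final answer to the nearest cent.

£1,580.22

Failure-to-file: 4 × 2.5% × £8,400.00 = £840.00 (under the 15% cap)
Failure-to-pay penalty: 4 × 1.75% × £8,400.00 = £588.00
Interest: £8,400.00 × ((1 + 0.0045)^4 − 1) = £8,400.00 × 0.0181219… = £152.2237…
Penalties + interest = £1,428.0000 + £152.2237… = £1,580.22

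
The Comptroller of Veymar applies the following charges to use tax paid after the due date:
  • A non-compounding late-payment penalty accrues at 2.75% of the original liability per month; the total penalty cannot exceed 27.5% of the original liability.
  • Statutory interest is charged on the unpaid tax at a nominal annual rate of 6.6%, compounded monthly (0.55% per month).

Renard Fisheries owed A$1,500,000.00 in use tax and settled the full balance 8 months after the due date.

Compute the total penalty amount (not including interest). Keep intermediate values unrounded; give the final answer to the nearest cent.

A$330,000.00

Penalty: 8 × 2.75% × A$1,500,000.00 = A$330,000.00 (below the 27.5% cap of A$412,500.00)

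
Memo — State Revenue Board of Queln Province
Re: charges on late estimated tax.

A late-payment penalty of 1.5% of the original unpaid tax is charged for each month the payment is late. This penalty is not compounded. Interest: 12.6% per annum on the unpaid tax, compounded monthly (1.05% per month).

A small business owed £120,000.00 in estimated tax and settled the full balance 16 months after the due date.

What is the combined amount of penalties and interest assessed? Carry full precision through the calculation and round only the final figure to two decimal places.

£50,628.12

Late-payment penalty: 16 × 1.5% × £120,000.00 = £28,800.00
Interest: £120,000.00 × ((1 + 0.0105)^16 − 1) = £120,000.00 × 0.1819010… = £21,828.1153…
Penalties + interest = £28,800.0000 + £21,828.1153… = £50,628.12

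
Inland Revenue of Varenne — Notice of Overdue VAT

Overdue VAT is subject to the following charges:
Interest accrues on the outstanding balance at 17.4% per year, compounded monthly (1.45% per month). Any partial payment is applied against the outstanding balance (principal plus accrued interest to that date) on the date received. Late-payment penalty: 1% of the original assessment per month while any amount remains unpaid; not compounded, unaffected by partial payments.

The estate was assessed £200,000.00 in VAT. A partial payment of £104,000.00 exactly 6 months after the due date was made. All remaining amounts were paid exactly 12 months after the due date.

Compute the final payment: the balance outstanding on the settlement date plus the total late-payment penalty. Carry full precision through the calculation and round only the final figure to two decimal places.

£148,331.52

Balance at month 6: £200,000.0000 × (1 + 0.0145)^6 = £218,043.0779…
After £104,000.00 payment: £218,043.0779… − £104,000.00 = £114,043.0779…
Balance at month 12: £114,043.0779… × (1 + 0.0145)^6 = £124,331.5186…
Penalty: 12 × 1% × £200,000.00 = £24,000.00
Final settlement = outstanding balance + penalty = £124,331.5186… + £24,000.00 = £148,331.52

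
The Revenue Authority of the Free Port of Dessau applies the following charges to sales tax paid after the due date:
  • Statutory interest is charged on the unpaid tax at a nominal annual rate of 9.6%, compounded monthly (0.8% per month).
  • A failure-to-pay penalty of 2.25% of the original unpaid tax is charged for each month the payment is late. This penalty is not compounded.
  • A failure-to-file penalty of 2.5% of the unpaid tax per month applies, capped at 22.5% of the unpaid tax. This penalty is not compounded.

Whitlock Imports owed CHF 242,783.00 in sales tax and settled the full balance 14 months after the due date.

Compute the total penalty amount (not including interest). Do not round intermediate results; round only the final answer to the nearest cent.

Failure-to-file: 14 × 2.5% × CHF 242,783.00 = CHF 84,974.05, capped at 22.5% × CHF 242,783.00 = CHF 54,626.18…
Failure-to-pay penalty: 14 × 2.25% × CHF 242,783.00 = CHF 76,476.65…
Total penalty = CHF 54,626.18… + CHF 76,476.65… = CHF 131,102.82

CHF 131,102.82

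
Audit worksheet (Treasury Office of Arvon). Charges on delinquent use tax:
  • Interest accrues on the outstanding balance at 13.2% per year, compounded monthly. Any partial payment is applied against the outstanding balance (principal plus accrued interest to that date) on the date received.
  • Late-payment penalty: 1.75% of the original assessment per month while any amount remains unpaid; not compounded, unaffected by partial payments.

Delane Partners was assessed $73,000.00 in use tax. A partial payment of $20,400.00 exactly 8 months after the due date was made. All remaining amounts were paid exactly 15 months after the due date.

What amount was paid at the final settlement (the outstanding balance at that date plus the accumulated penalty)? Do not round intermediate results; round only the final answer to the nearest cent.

Monthly rate = 13.2% ÷ 12 = 1.1%
Balance at month 8: $73,000.0000 × (1 + 0.011)^8 = $79,676.8406…
After $20,400.00 payment: $79,676.8406… − $20,400.00 = $59,276.8406…
Balance at month 15: $59,276.8406… × (1 + 0.011)^7 = $63,994.5718…
Penalty: 15 × 1.75% × $73,000.00 = $19,162.50
Final settlement = outstanding balance + penalty = $63,994.5718… + $19,162.50 = $83,157.07

$83,157.07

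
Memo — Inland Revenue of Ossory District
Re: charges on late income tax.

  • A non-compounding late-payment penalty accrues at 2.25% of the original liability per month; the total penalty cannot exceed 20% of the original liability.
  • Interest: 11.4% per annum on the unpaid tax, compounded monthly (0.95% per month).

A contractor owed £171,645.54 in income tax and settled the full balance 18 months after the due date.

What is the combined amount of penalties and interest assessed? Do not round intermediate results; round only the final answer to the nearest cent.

£66,175.10

Penalty (uncapped): 18 × 2.25% × £171,645.54 = £69,516.44…; cap = 20% × £171,645.54 = £34,329.11… → penalty = £34,329.11…
Interest: £171,645.54 × ((1 + 0.0095)^18 − 1) = £171,645.54 × 0.1855335… = £31,845.9924…
Penalties + interest = £34,329.1080 + £31,845.9924… = £66,175.10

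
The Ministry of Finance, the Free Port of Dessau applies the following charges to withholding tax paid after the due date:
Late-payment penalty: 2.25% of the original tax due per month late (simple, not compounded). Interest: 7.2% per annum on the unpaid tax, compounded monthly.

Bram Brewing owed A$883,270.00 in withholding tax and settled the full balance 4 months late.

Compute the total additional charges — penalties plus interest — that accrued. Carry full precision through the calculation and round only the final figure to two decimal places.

Late-payment penalty: 4 × 2.25% × A$883,270.00 = A$79,494.30
Interest (7.2%/yr ÷ 12 = 0.6%/month): A$883,270.00 × ((1 + 0.006)^4 − 1) = A$21,390.0306…
Penalties + interest = A$79,494.3000 + A$21,390.0306… = A$100,884.33

A$100,884.33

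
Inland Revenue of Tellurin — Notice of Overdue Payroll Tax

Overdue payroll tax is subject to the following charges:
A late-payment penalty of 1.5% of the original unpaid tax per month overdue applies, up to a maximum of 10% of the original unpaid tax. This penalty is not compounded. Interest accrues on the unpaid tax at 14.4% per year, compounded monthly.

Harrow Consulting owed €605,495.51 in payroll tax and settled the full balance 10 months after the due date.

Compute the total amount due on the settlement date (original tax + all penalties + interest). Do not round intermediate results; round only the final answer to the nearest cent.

Penalty (uncapped): 10 × 1.5% × €605,495.51 = €90,824.33…; cap = 10% × €605,495.51 = €60,549.55… → penalty = €60,549.55…
Interest (14.4%/yr ÷ 12 = 1.2%/month): €605,495.51 × ((1 + 0.012)^10 − 1) = €76,711.3027…
Total = €605,495.51 + €60,549.5510 + €76,711.3027… = €742,756.36

€742,756.36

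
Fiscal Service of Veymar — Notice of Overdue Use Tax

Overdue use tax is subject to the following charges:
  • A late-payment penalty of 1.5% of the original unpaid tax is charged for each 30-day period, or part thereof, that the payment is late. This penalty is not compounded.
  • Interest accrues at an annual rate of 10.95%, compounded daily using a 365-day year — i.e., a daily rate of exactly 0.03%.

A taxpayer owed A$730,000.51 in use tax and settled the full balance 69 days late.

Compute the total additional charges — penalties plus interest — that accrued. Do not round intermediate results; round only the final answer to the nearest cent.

Penalty periods: ⌈69/30⌉ = 3; penalty = 3 × 1.5% × A$730,000.51 = A$32,850.02…
Interest: A$730,000.51 × ((1 + 0.0003)^69 − 1) = A$730,000.51 × 0.02091256… = A$15,266.1807…
Penalties + interest = A$32,850.0230… + A$15,266.1807… = A$48,116.20

A$48,116.20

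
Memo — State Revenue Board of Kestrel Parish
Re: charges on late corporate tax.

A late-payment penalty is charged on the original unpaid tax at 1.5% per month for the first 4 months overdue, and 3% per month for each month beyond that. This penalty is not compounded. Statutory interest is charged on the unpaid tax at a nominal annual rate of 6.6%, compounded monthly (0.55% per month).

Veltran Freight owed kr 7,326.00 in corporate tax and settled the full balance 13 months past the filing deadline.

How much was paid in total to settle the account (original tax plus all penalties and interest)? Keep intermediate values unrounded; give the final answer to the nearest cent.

Penalty, months 1–4: 4 × 1.5% × kr 7,326.00 = kr 439.56
Penalty, months 5–13: 9 × 3% × kr 7,326.00 = kr 1,978.02
Interest: kr 7,326.00 × ((1 + 0.0055)^13 − 1) = kr 7,326.00 × 0.0739077… = kr 541.4481…
Total = kr 7,326.00 + kr 2,417.5800 + kr 541.4481… = kr 10,285.03

kr 10,285.03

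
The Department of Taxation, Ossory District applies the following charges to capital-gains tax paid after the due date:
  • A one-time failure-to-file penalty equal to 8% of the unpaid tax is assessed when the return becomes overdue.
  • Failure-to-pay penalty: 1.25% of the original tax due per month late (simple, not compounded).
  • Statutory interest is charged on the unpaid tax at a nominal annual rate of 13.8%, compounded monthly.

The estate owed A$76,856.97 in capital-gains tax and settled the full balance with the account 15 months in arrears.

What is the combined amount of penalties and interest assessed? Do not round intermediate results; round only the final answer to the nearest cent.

A$34,939.39

Failure-to-file penalty: 8% × A$76,856.97 = A$6,148.56…
Failure-to-pay penalty = 1.25% × A$76,856.97 × 15 mo = A$14,410.68…
Interest (13.8%/yr ÷ 12 = 1.15%/month): A$76,856.97 × ((1 + 0.0115)^15 − 1) = A$14,380.1495…
Penalties + interest = A$20,559.2395… + A$14,380.1495… = A$34,939.39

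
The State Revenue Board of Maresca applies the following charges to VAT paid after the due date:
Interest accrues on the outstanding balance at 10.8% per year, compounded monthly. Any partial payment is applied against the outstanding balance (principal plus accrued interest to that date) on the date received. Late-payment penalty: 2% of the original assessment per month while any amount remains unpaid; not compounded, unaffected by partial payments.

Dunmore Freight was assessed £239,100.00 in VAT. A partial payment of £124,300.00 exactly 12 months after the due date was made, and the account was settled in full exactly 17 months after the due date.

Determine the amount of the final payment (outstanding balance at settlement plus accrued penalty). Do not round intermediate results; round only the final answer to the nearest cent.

Monthly rate = 10.8% ÷ 12 = 0.9%
Balance at month 12: £239,100.0000 × (1 + 0.009)^12 = £266,240.1633…
After £124,300.00 payment: £266,240.1633… − £124,300.00 = £141,940.1633…
Balance at month 17: £141,940.1633… × (1 + 0.009)^5 = £148,443.4816…
Penalty: 17 × 2% × £239,100.00 = £81,294.00
Final settlement = outstanding balance + penalty = £148,443.4816… + £81,294.00 = £229,737.48

£229,737.48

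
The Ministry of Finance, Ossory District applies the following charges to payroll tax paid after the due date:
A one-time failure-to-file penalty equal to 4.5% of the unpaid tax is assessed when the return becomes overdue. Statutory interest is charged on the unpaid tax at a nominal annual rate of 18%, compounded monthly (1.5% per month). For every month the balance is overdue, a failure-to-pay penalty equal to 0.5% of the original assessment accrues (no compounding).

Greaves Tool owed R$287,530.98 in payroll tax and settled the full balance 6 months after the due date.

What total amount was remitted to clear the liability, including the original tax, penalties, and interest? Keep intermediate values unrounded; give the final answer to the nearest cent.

Failure-to-file penalty: 4.5% × R$287,530.98 = R$12,938.89…
Failure-to-pay penalty = 0.5% × R$287,530.98 × 6 mo = R$8,625.93…
Interest: R$287,530.98 × ((1 + 0.015)^6 − 1) = R$287,530.98 × 0.0934433… = R$26,867.8333…
Total = R$287,530.98 + R$21,564.8235 + R$26,867.8333… = R$335,963.64

R$335,963.64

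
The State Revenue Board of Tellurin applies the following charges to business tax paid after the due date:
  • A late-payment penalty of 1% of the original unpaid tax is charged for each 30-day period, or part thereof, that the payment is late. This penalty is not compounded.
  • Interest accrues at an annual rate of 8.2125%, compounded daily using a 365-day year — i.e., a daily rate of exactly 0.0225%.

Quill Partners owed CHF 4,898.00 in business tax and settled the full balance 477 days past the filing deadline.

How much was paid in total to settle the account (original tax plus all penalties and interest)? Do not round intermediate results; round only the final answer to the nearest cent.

Penalty periods: ⌈477/30⌉ = 16; penalty = 16 × 1% × CHF 4,898.00 = CHF 783.68
Interest: CHF 4,898.00 × ((1 + 0.000225)^477 − 1) = CHF 4,898.00 × 0.11328258… = CHF 554.8581…
Total = CHF 4,898.00 + CHF 783.6800 + CHF 554.8581… = CHF 6,236.54

CHF 6,236.54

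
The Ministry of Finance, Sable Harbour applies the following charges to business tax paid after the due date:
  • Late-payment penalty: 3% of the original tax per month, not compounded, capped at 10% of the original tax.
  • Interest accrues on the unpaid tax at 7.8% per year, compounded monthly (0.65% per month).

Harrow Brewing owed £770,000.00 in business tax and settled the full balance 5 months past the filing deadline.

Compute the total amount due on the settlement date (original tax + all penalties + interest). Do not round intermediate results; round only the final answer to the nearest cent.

Penalty (uncapped): 5 × 3% × £770,000.00 = £115,500.00; cap = 10% × £770,000.00 = £77,000.00 → penalty = £77,000.00
Interest: £770,000.00 × ((1 + 0.0065)^5 − 1) = £770,000.00 × 0.0329253… = £25,352.4465…
Total = £770,000.00 + £77,000.0000 + £25,352.4465… = £872,352.45

£872,352.45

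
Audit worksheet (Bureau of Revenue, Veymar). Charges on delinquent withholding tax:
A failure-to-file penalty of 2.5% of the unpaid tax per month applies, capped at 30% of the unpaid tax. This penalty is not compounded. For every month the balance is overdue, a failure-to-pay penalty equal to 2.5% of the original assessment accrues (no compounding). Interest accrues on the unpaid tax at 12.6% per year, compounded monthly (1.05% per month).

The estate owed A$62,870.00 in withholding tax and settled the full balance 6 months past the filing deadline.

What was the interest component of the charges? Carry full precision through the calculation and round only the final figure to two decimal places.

A$4,066.25

Interest: A$62,870.00 × ((1 + 0.0105)^6 − 1) = A$62,870.00 × 0.0646771… = A$4,066.2484…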